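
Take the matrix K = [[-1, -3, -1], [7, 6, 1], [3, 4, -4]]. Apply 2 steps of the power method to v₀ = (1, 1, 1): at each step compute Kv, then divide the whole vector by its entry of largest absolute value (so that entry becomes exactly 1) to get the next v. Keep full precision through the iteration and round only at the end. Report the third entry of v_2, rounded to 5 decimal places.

0.55769

Kv0 = (-5.000000, 14.000000, 3.000000); divide by 14.000000 → v1 = (-0.357143, 1.000000, 0.214286)
Kv1 = (-2.857143, 3.714286, 2.071429); divide by 3.714286 → v2 = (-0.769231, 1.000000, 0.557692)
Requested entry of v2: 29/52 = 0.55769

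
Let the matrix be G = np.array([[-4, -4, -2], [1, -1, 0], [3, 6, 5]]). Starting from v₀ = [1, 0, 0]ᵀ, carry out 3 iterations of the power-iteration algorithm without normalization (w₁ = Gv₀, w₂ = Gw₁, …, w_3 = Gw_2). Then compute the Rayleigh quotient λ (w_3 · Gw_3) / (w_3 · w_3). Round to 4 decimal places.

w1 = Gv₀ = ((-4)·1 + (-4)·0 + (-2)·0; 1·1 + (-1)·0 + 0·0; 3·1 + 6·0 + 5·0) = (-4, 1, 3)
w2 = Gw1 = ((-4)·(-4) + (-4)·1 + (-2)·3; 1·(-4) + (-1)·1 + 0·3; 3·(-4) + 6·1 + 5·3) = (6, -5, 9)
w3 = Gw2 = (-22, 11, 33)
Gw3 = (-22, -33, 165)
w3·Gw3 = (-22)·(-22) + 11·(-33) + 33·165 = 5566; w3·w3 = (-22)·(-22) + 11·11 + 33·33 = 1694
λ ≈ 5566/1694 = 3.2857

λ ≈ 3.2857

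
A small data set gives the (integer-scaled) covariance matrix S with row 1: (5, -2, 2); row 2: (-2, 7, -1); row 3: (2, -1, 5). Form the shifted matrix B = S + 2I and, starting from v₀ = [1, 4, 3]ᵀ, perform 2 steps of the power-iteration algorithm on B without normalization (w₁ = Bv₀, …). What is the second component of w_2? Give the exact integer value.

250

B = S + 2I has rows (7, -2, 2); (-2, 9, -1); (2, -1, 7)
w1 = Bv₀ = (7·1 + (-2)·4 + 2·3; (-2)·1 + 9·4 + (-1)·3; 2·1 + (-1)·4 + 7·3) = (5, 31, 19)
w2 = Bw1 = (7·5 + (-2)·31 + 2·19; (-2)·5 + 9·31 + (-1)·19; 2·5 + (-1)·31 + 7·19) = (11, 250, 112)
Requested component of w2: 250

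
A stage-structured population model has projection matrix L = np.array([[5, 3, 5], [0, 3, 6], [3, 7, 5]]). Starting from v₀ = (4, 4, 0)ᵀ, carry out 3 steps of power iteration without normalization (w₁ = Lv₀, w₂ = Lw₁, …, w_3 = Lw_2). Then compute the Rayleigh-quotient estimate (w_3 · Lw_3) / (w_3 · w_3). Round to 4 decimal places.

w1 = Lv₀ = (5·4 + 3·4 + 5·0; 0·4 + 3·4 + 6·0; 3·4 + 7·4 + 5·0) = (32, 12, 40)
w2 = Lw1 = (5·32 + 3·12 + 5·40; 0·32 + 3·12 + 6·40; 3·32 + 7·12 + 5·40) = (396, 276, 380)
w3 = Lw2 = (4708, 3108, 5020)
Lw3 = (57964, 39444, 60980)
w3·Lw3 = 4708·57964 + 3108·39444 + 5020·60980 = 701606064; w3·w3 = 4708·4708 + 3108·3108 + 5020·5020 = 57025328
λ ≈ 701606064/57025328 = 12.3034

12.3034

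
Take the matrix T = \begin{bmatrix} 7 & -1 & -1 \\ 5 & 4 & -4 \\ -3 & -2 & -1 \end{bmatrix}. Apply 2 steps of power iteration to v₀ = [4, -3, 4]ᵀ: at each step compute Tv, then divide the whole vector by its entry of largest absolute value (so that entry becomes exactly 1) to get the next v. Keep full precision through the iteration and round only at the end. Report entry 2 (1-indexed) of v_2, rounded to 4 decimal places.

Tv0 = (27.00000, -8.00000, -10.00000); divide by 27.00000 → v1 = (1.00000, -0.29630, -0.37037)
Tv1 = (7.66667, 5.29630, -2.03704); divide by 7.66667 → v2 = (1.00000, 0.69082, -0.26570)
Requested entry of v2: 143/207 = 0.6908

0.6908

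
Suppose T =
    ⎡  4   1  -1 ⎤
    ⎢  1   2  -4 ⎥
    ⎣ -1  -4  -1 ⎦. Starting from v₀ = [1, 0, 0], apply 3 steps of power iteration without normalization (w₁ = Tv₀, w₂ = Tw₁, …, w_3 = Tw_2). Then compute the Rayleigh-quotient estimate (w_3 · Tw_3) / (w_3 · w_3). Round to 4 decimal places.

λ ≈ 5.7500

w1 = Tv₀ = (4, 1, -1)
w2 = Tw1 = (18, 10, -7)
w3 = Tw2 = (89, 66, -51)
Tw3 = (473, 425, -302)
w3·Tw3 = 89·473 + 66·425 + (-51)·(-302) = 85549; w3·w3 = 89·89 + 66·66 + (-51)·(-51) = 14878
λ ≈ 85549/14878 = 5.7500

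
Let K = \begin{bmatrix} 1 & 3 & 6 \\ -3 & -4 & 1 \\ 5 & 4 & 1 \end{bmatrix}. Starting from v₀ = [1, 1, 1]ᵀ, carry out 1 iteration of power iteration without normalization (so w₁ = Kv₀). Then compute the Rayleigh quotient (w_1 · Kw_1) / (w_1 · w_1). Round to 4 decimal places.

3.6271

w1 = Kv₀ = (1·1 + 3·1 + 6·1; (-3)·1 + (-4)·1 + 1·1; 5·1 + 4·1 + 1·1) = (10, -6, 10)
Kw1 = (52, 4, 36)
w1·Kw1 = 10·52 + (-6)·4 + 10·36 = 856; w1·w1 = 10·10 + (-6)·(-6) + 10·10 = 236
λ ≈ 856/236 = 3.6271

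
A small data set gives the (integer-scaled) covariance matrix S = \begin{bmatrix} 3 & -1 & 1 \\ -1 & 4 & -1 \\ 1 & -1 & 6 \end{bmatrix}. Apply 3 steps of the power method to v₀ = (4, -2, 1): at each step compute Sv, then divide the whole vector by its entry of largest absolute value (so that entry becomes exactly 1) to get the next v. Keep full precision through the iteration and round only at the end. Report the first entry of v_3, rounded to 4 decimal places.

0.5194

Sv0 = (15.00000, -13.00000, 12.00000); divide by 15.00000 → v1 = (1.00000, -0.86667, 0.80000)
Sv1 = (4.66667, -5.26667, 6.66667); divide by 6.66667 → v2 = (0.70000, -0.79000, 1.00000)
Sv2 = (3.89000, -4.86000, 7.49000); divide by 7.49000 → v3 = (0.51936, -0.64887, 1.00000)
Requested entry of v3: 389/749 = 0.5194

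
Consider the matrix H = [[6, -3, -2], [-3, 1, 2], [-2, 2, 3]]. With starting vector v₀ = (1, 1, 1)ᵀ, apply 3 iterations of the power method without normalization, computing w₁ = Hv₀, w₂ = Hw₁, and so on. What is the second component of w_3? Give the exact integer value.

w1 = Hv₀ = (6·1 + (-3)·1 + (-2)·1; (-3)·1 + 1·1 + 2·1; (-2)·1 + 2·1 + 3·1) = (1, 0, 3)
w2 = Hw1 = (6·1 + (-3)·0 + (-2)·3; (-3)·1 + 1·0 + 2·3; (-2)·1 + 2·0 + 3·3) = (0, 3, 7)
w3 = Hw2 = (-23, 17, 27)
The requested component of w3 is 17.

17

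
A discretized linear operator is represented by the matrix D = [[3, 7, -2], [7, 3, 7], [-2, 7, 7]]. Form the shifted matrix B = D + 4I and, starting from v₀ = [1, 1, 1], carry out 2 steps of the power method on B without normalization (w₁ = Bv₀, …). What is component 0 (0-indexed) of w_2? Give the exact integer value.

B = D + 4I has rows (7, 7, -2); (7, 7, 7); (-2, 7, 11)
w1 = Bv₀ = (7·1 + 7·1 + (-2)·1; 7·1 + 7·1 + 7·1; (-2)·1 + 7·1 + 11·1) = (12, 21, 16)
w2 = Bw1 = (7·12 + 7·21 + (-2)·16; 7·12 + 7·21 + 7·16; (-2)·12 + 7·21 + 11·16) = (199, 343, 299)
Requested component of w2: 199

199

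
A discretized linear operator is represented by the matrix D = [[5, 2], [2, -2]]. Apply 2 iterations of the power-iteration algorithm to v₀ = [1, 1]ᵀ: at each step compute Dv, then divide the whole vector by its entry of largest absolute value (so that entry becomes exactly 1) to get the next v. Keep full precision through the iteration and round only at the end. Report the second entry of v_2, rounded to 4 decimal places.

0.4000

Dv0 = (7.00000, 0.00000); divide by 7.00000 → v1 = (1.00000, 0.00000)
Dv1 = (5.00000, 2.00000); divide by 5.00000 → v2 = (1.00000, 0.40000)
Requested entry of v2: 14/35 = 0.4000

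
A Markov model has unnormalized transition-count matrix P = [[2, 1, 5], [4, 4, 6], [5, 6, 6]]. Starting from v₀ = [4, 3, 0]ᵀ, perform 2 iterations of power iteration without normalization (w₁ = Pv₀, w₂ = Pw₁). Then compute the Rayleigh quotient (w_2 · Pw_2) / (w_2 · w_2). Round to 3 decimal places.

λ ≈ 13.580

w1 = Pv₀ = (2·4 + 1·3 + 5·0; 4·4 + 4·3 + 6·0; 5·4 + 6·3 + 6·0) = (11, 28, 38)
w2 = Pw1 = (2·11 + 1·28 + 5·38; 4·11 + 4·28 + 6·38; 5·11 + 6·28 + 6·38) = (240, 384, 451)
Pw2 = (3119, 5202, 6210)
w2·Pw2 = 240·3119 + 384·5202 + 451·6210 = 5546838; w2·w2 = 240·240 + 384·384 + 451·451 = 408457
λ ≈ 5546838/408457 = 13.580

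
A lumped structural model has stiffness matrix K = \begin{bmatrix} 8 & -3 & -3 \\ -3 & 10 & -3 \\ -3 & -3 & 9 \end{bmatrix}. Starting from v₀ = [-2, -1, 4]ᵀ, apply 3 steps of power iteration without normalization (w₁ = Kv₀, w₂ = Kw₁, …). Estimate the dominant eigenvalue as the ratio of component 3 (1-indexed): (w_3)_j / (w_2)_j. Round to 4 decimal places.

λ ≈ 11.8807

w1 = Kv₀ = (8·(-2) + (-3)·(-1) + (-3)·4; (-3)·(-2) + 10·(-1) + (-3)·4; (-3)·(-2) + (-3)·(-1) + 9·4) = (-25, -16, 45)
w2 = Kw1 = (8·(-25) + (-3)·(-16) + (-3)·45; (-3)·(-25) + 10·(-16) + (-3)·45; (-3)·(-25) + (-3)·(-16) + 9·45) = (-287, -220, 528)
w3 = Kw2 = (-3220, -2923, 6273)
Ratio at component: 6273 / 528 = 11.8807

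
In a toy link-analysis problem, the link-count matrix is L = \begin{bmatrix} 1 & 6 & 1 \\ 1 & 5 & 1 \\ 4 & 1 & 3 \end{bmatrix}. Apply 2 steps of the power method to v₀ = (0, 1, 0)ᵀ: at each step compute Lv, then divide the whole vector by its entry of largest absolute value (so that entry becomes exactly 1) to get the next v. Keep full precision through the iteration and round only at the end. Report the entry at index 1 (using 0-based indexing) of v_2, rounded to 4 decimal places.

Lv0 = (6.00000, 5.00000, 1.00000); divide by 6.00000 → v1 = (1.00000, 0.83333, 0.16667)
Lv1 = (6.16667, 5.33333, 5.33333); divide by 6.16667 → v2 = (1.00000, 0.86486, 0.86486)
Requested entry of v2: 32/37 = 0.8649

0.8649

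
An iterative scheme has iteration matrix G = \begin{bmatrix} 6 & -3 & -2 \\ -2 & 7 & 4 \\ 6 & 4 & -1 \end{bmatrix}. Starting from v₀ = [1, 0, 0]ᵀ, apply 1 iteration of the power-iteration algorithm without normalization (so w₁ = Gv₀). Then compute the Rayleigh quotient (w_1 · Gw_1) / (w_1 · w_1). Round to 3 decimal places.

w1 = Gv₀ = (6, -2, 6)
Gw1 = (30, -2, 22)
w1·Gw1 = 6·30 + (-2)·(-2) + 6·22 = 316; w1·w1 = 6·6 + (-2)·(-2) + 6·6 = 76
λ ≈ 316/76 = 4.158

4.158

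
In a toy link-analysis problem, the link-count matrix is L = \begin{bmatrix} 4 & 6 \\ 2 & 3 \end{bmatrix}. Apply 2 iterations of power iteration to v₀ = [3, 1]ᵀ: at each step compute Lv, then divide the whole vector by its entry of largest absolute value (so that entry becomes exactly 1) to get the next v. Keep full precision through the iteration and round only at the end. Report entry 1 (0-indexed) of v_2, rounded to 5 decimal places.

Lv0 = (18.000000, 9.000000); divide by 18.000000 → v1 = (1.000000, 0.500000)
Lv1 = (7.000000, 3.500000); divide by 7.000000 → v2 = (1.000000, 0.500000)
Requested entry of v2: 63/126 = 0.50000

0.50000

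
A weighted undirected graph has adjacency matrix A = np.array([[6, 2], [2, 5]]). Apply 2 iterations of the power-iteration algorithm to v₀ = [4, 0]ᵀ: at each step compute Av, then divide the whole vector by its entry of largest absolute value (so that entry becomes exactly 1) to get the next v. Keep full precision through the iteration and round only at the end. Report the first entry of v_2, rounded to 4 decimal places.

1.0000

Av0 = (24.00000, 8.00000); divide by 24.00000 → v1 = (1.00000, 0.33333)
Av1 = (6.66667, 3.66667); divide by 6.66667 → v2 = (1.00000, 0.55000)
Requested entry of v2: 160/160 = 1.0000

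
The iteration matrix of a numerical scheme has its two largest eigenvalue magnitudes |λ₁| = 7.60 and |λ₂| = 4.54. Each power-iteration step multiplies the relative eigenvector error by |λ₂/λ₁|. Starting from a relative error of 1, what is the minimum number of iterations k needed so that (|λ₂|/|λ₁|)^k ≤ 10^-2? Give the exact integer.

|λ₂/λ₁| = 4.54/7.60 = 0.59737
Need k ≥ ln(10^-2) / ln(0.59737) = -4.6052 / -0.5152 ≈ 8.938
Smallest integer k satisfying the bound: 9

9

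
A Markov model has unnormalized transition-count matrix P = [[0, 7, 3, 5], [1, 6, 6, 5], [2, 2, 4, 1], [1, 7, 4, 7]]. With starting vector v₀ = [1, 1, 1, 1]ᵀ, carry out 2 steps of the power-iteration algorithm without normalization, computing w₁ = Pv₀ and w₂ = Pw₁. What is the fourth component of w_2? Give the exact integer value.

310

w1 = Pv₀ = (15, 18, 9, 19)
w2 = Pw1 = (248, 272, 121, 310)
The requested component of w2 is 310.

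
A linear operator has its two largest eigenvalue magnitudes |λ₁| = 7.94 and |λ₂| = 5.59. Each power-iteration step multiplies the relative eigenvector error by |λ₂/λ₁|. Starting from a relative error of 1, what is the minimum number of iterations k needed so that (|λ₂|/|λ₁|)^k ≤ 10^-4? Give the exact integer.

|λ₂/λ₁| = 5.59/7.94 = 0.70403
Need k ≥ ln(10^-4) / ln(0.70403) = -9.2103 / -0.3509 ≈ 26.245
Smallest integer k satisfying the bound: 27

27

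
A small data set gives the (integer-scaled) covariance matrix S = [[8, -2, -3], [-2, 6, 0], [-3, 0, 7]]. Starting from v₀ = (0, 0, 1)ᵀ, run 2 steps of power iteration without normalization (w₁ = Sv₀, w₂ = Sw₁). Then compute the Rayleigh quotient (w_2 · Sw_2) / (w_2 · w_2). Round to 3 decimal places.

λ ≈ 10.452

w1 = Sv₀ = (8·0 + (-2)·0 + (-3)·1; (-2)·0 + 6·0 + 0·1; (-3)·0 + 0·0 + 7·1) = (-3, 0, 7)
w2 = Sw1 = (8·(-3) + (-2)·0 + (-3)·7; (-2)·(-3) + 6·0 + 0·7; (-3)·(-3) + 0·0 + 7·7) = (-45, 6, 58)
Sw2 = (-546, 126, 541)
w2·Sw2 = (-45)·(-546) + 6·126 + 58·541 = 56704; w2·w2 = (-45)·(-45) + 6·6 + 58·58 = 5425
λ ≈ 56704/5425 = 10.452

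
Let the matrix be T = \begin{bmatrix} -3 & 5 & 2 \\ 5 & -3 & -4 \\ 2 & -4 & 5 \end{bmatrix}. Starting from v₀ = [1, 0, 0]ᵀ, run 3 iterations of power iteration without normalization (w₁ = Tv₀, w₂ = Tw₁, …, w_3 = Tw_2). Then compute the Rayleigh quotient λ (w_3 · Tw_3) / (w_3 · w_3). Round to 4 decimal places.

λ ≈ -9.2758

w1 = Tv₀ = ((-3)·1 + 5·0 + 2·0; 5·1 + (-3)·0 + (-4)·0; 2·1 + (-4)·0 + 5·0) = (-3, 5, 2)
w2 = Tw1 = ((-3)·(-3) + 5·5 + 2·2; 5·(-3) + (-3)·5 + (-4)·2; 2·(-3) + (-4)·5 + 5·2) = (38, -38, -16)
w3 = Tw2 = (-336, 368, 148)
Tw3 = (3144, -3376, -1404)
w3·Tw3 = (-336)·3144 + 368·(-3376) + 148·(-1404) = -2506544; w3·w3 = (-336)·(-336) + 368·368 + 148·148 = 270224
λ ≈ -2506544/270224 = -9.2758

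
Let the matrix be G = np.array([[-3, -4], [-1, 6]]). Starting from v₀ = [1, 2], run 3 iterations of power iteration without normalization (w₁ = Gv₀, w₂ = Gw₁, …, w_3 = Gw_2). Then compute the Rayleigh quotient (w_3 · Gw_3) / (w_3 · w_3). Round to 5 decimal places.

5.89895

w1 = Gv₀ = (-11, 11)
w2 = Gw1 = (-11, 77)
w3 = Gw2 = (-275, 473)
Gw3 = (-1067, 3113)
w3·Gw3 = (-275)·(-1067) + 473·3113 = 1765874; w3·w3 = (-275)·(-275) + 473·473 = 299354
λ ≈ 1765874/299354 = 5.89895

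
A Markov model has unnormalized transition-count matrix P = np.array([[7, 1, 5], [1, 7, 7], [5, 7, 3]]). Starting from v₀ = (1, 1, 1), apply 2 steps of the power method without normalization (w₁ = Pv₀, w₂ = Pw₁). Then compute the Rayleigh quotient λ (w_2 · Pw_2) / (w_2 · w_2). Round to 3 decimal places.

λ ≈ 14.429

w1 = Pv₀ = (13, 15, 15)
w2 = Pw1 = (181, 223, 215)
Pw2 = (2565, 3247, 3111)
w2·Pw2 = 181·2565 + 223·3247 + 215·3111 = 1857211; w2·w2 = 181·181 + 223·223 + 215·215 = 128715
λ ≈ 1857211/128715 = 14.429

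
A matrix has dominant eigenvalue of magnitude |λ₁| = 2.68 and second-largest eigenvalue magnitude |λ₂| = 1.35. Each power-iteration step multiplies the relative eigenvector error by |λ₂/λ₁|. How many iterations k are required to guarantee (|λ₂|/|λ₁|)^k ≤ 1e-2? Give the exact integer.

|λ₂/λ₁| = 1.35/2.68 = 0.50373
Need k ≥ ln(1e-2) / ln(0.50373) = -4.6052 / -0.6857 ≈ 6.716
Smallest integer k satisfying the bound: 7

7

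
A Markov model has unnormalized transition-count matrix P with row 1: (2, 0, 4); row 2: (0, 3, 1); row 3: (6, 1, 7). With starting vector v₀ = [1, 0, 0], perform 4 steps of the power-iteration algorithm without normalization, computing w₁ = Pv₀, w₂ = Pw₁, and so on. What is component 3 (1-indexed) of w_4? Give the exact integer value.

5568

w1 = Pv₀ = (2·1 + 0·0 + 4·0; 0·1 + 3·0 + 1·0; 6·1 + 1·0 + 7·0) = (2, 0, 6)
w2 = Pw1 = (2·2 + 0·0 + 4·6; 0·2 + 3·0 + 1·6; 6·2 + 1·0 + 7·6) = (28, 6, 54)
w3 = Pw2 = (272, 72, 552)
w4 = Pw3 = (2752, 768, 5568)
The requested component of w4 is 5568.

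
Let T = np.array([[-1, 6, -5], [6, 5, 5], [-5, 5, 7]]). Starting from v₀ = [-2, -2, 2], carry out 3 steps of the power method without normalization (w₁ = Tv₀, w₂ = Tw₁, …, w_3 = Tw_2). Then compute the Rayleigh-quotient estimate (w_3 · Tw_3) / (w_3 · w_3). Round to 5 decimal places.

w1 = Tv₀ = ((-1)·(-2) + 6·(-2) + (-5)·2; 6·(-2) + 5·(-2) + 5·2; (-5)·(-2) + 5·(-2) + 7·2) = (-20, -12, 14)
w2 = Tw1 = ((-1)·(-20) + 6·(-12) + (-5)·14; 6·(-20) + 5·(-12) + 5·14; (-5)·(-20) + 5·(-12) + 7·14) = (-122, -110, 138)
w3 = Tw2 = (-1228, -592, 1026)
Tw3 = (-7454, -5198, 10362)
w3·Tw3 = (-1228)·(-7454) + (-592)·(-5198) + 1026·10362 = 22862140; w3·w3 = (-1228)·(-1228) + (-592)·(-592) + 1026·1026 = 2911124
λ ≈ 22862140/2911124 = 7.85337

λ ≈ 7.85337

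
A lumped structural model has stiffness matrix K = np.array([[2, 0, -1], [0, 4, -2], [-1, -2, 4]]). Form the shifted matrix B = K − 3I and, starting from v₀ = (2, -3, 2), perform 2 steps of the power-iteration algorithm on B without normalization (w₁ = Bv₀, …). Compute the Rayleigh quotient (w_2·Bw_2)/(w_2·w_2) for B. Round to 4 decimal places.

μ ≈ 3.0319

B = K − 3I has rows (-1, 0, -1); (0, 1, -2); (-1, -2, 1)
w1 = Bv₀ = ((-1)·2 + 0·(-3) + (-1)·2; 0·2 + 1·(-3) + (-2)·2; (-1)·2 + (-2)·(-3) + 1·2) = (-4, -7, 6)
w2 = Bw1 = ((-1)·(-4) + 0·(-7) + (-1)·6; 0·(-4) + 1·(-7) + (-2)·6; (-1)·(-4) + (-2)·(-7) + 1·6) = (-2, -19, 24)
Bw2 = (-22, -67, 64)
w2·Bw2 = 2853; w2·w2 = 941; μ ≈ 2853/941 = 3.0319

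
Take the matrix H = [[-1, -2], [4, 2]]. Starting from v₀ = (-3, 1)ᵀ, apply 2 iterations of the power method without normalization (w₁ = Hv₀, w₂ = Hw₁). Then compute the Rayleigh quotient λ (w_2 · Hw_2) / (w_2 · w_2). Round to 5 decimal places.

w1 = Hv₀ = ((-1)·(-3) + (-2)·1; 4·(-3) + 2·1) = (1, -10)
w2 = Hw1 = ((-1)·1 + (-2)·(-10); 4·1 + 2·(-10)) = (19, -16)
Hw2 = (13, 44)
w2·Hw2 = 19·13 + (-16)·44 = -457; w2·w2 = 19·19 + (-16)·(-16) = 617
λ ≈ -457/617 = -0.74068

-0.74068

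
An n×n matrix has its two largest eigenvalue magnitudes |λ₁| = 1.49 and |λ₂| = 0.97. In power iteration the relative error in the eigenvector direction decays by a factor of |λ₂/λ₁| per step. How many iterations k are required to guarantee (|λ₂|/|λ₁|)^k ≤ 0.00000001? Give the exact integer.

|λ₂/λ₁| = 0.97/1.49 = 0.65101
Need k ≥ ln(0.00000001) / ln(0.65101) = -18.4207 / -0.4292 ≈ 42.915
Smallest integer k satisfying the bound: 43

43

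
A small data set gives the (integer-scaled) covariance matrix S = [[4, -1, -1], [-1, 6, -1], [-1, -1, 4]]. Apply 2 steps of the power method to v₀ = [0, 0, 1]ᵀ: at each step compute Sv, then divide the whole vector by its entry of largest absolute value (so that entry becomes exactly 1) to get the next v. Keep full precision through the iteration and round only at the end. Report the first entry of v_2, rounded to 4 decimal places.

Sv0 = (-1.00000, -1.00000, 4.00000); divide by 4.00000 → v1 = (-0.25000, -0.25000, 1.00000)
Sv1 = (-1.75000, -2.25000, 4.50000); divide by 4.50000 → v2 = (-0.38889, -0.50000, 1.00000)
Requested entry of v2: -7/18 = -0.3889

-0.3889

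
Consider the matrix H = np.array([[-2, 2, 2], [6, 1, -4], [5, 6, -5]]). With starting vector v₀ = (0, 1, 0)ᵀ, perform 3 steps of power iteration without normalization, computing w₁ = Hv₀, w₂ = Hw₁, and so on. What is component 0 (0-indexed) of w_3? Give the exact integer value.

w1 = Hv₀ = ((-2)·0 + 2·1 + 2·0; 6·0 + 1·1 + (-4)·0; 5·0 + 6·1 + (-5)·0) = (2, 1, 6)
w2 = Hw1 = ((-2)·2 + 2·1 + 2·6; 6·2 + 1·1 + (-4)·6; 5·2 + 6·1 + (-5)·6) = (10, -11, -14)
w3 = Hw2 = (-70, 105, 54)
The requested component of w3 is -70.

-70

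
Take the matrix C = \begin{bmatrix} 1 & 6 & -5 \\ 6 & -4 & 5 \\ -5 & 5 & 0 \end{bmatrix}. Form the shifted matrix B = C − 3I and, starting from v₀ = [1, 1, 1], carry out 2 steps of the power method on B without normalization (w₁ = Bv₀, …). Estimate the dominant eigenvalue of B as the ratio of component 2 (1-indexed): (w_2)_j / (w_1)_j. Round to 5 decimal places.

μ ≈ -12.25000

B = C − 3I has rows (-2, 6, -5); (6, -7, 5); (-5, 5, -3)
w1 = Bv₀ = (-1, 4, -3)
w2 = Bw1 = (41, -49, 34)
Ratio: -49/4 = -12.25000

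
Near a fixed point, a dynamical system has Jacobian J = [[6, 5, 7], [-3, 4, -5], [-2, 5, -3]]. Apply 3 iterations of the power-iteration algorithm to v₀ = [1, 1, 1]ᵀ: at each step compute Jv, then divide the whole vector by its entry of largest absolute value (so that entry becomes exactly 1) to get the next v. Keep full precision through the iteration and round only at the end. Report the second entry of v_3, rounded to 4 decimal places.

0.7374

Jv0 = (18.00000, -4.00000, 0.00000); divide by 18.00000 → v1 = (1.00000, -0.22222, 0.00000)
Jv1 = (4.88889, -3.88889, -3.11111); divide by 4.88889 → v2 = (1.00000, -0.79545, -0.63636)
Jv2 = (-2.43182, -3.00000, -4.06818); divide by -4.06818 → v3 = (0.59777, 0.73743, 1.00000)
Requested entry of v3: -264/-358 = 0.7374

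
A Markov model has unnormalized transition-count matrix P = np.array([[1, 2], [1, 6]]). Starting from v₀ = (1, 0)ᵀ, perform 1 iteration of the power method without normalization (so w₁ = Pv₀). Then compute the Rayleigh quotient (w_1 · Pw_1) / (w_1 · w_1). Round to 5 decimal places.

5.00000

w1 = Pv₀ = (1, 1)
Pw1 = (3, 7)
w1·Pw1 = 1·3 + 1·7 = 10; w1·w1 = 1·1 + 1·1 = 2
λ ≈ 10/2 = 5.00000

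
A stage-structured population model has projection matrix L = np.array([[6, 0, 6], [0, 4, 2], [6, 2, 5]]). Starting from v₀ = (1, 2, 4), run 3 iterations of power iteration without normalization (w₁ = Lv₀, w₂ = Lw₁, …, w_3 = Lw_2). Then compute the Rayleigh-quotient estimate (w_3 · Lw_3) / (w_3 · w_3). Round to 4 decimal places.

λ ≈ 11.7584

w1 = Lv₀ = (6·1 + 0·2 + 6·4; 0·1 + 4·2 + 2·4; 6·1 + 2·2 + 5·4) = (30, 16, 30)
w2 = Lw1 = (6·30 + 0·16 + 6·30; 0·30 + 4·16 + 2·30; 6·30 + 2·16 + 5·30) = (360, 124, 362)
w3 = Lw2 = (4332, 1220, 4218)
Lw3 = (51300, 13316, 49522)
w3·Lw3 = 4332·51300 + 1220·13316 + 4218·49522 = 447360916; w3·w3 = 4332·4332 + 1220·1220 + 4218·4218 = 38046148
λ ≈ 447360916/38046148 = 11.7584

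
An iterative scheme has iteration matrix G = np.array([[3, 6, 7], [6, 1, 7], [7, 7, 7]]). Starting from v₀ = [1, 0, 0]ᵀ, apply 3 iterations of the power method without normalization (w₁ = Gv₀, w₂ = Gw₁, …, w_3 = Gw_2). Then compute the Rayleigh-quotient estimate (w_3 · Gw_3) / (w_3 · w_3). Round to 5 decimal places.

17.43276

w1 = Gv₀ = (3·1 + 6·0 + 7·0; 6·1 + 1·0 + 7·0; 7·1 + 7·0 + 7·0) = (3, 6, 7)
w2 = Gw1 = (3·3 + 6·6 + 7·7; 6·3 + 1·6 + 7·7; 7·3 + 7·6 + 7·7) = (94, 73, 112)
w3 = Gw2 = (1504, 1421, 1953)
Gw3 = (26709, 24116, 34146)
w3·Gw3 = 1504·26709 + 1421·24116 + 1953·34146 = 141126310; w3·w3 = 1504·1504 + 1421·1421 + 1953·1953 = 8095466
λ ≈ 141126310/8095466 = 17.43276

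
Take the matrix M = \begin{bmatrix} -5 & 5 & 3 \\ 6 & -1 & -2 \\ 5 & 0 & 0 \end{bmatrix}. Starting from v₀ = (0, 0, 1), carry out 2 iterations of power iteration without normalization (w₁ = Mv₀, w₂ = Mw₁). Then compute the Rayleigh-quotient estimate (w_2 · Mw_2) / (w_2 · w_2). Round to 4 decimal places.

w1 = Mv₀ = ((-5)·0 + 5·0 + 3·1; 6·0 + (-1)·0 + (-2)·1; 5·0 + 0·0 + 0·1) = (3, -2, 0)
w2 = Mw1 = ((-5)·3 + 5·(-2) + 3·0; 6·3 + (-1)·(-2) + (-2)·0; 5·3 + 0·(-2) + 0·0) = (-25, 20, 15)
Mw2 = (270, -200, -125)
w2·Mw2 = (-25)·270 + 20·(-200) + 15·(-125) = -12625; w2·w2 = (-25)·(-25) + 20·20 + 15·15 = 1250
λ ≈ -12625/1250 = -10.1000

-10.1000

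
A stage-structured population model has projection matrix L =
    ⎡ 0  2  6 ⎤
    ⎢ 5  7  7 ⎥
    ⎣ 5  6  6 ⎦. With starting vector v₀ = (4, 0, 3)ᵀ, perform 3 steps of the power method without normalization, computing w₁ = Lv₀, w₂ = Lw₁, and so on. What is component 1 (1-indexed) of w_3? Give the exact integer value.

4670

w1 = Lv₀ = (0·4 + 2·0 + 6·3; 5·4 + 7·0 + 7·3; 5·4 + 6·0 + 6·3) = (18, 41, 38)
w2 = Lw1 = (0·18 + 2·41 + 6·38; 5·18 + 7·41 + 7·38; 5·18 + 6·41 + 6·38) = (310, 643, 564)
w3 = Lw2 = (4670, 9999, 8792)
The requested component of w3 is 4670.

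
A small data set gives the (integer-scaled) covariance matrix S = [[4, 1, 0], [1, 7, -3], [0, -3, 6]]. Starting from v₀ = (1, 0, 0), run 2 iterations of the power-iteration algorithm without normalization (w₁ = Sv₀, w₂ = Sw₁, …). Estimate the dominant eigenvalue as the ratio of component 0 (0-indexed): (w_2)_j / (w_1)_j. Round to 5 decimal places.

w1 = Sv₀ = (4·1 + 1·0 + 0·0; 1·1 + 7·0 + (-3)·0; 0·1 + (-3)·0 + 6·0) = (4, 1, 0)
w2 = Sw1 = (4·4 + 1·1 + 0·0; 1·4 + 7·1 + (-3)·0; 0·4 + (-3)·1 + 6·0) = (17, 11, -3)
Ratio at component: 17 / 4 = 4.25000

4.25000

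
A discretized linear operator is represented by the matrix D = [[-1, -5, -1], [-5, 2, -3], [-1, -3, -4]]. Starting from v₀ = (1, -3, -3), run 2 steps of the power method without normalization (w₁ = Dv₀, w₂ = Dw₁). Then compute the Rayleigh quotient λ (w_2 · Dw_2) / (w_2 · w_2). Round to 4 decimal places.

λ ≈ -3.7150

w1 = Dv₀ = ((-1)·1 + (-5)·(-3) + (-1)·(-3); (-5)·1 + 2·(-3) + (-3)·(-3); (-1)·1 + (-3)·(-3) + (-4)·(-3)) = (17, -2, 20)
w2 = Dw1 = ((-1)·17 + (-5)·(-2) + (-1)·20; (-5)·17 + 2·(-2) + (-3)·20; (-1)·17 + (-3)·(-2) + (-4)·20) = (-27, -149, -91)
Dw2 = (863, 110, 838)
w2·Dw2 = (-27)·863 + (-149)·110 + (-91)·838 = -115949; w2·w2 = (-27)·(-27) + (-149)·(-149) + (-91)·(-91) = 31211
λ ≈ -115949/31211 = -3.7150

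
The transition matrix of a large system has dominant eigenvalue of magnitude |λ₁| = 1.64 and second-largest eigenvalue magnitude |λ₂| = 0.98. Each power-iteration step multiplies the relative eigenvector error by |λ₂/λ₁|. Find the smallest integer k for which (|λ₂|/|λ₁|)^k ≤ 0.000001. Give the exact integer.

27

|λ₂/λ₁| = 0.98/1.64 = 0.59756
Need k ≥ ln(0.000001) / ln(0.59756) = -13.8155 / -0.5149 ≈ 26.831
Smallest integer k satisfying the bound: 27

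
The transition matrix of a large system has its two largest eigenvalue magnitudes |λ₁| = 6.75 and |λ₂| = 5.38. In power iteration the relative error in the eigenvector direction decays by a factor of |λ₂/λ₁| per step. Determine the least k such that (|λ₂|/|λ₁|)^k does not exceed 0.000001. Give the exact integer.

|λ₂/λ₁| = 5.38/6.75 = 0.79704
Need k ≥ ln(0.000001) / ln(0.79704) = -13.8155 / -0.2269 ≈ 60.900
Smallest integer k satisfying the bound: 61

61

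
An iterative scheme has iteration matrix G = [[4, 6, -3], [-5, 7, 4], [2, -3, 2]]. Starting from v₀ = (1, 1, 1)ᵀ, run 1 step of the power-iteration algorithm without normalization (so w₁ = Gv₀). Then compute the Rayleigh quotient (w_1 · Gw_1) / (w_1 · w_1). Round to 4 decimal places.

λ ≈ 5.7093

w1 = Gv₀ = (7, 6, 1)
Gw1 = (61, 11, -2)
w1·Gw1 = 7·61 + 6·11 + 1·(-2) = 491; w1·w1 = 7·7 + 6·6 + 1·1 = 86
λ ≈ 491/86 = 5.7093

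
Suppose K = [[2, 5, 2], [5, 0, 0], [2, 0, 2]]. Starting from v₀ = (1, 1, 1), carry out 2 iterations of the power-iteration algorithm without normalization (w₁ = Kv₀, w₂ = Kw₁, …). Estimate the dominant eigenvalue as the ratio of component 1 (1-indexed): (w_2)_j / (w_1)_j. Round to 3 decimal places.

5.667

w1 = Kv₀ = (9, 5, 4)
w2 = Kw1 = (51, 45, 26)
Ratio at component: 51 / 9 = 5.667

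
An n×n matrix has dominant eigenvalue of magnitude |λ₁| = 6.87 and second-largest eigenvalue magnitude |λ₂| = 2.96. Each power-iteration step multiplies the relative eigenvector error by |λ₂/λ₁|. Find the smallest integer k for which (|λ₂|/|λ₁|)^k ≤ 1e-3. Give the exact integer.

9

|λ₂/λ₁| = 2.96/6.87 = 0.43086
Need k ≥ ln(1e-3) / ln(0.43086) = -6.9078 / -0.8420 ≈ 8.204
Smallest integer k satisfying the bound: 9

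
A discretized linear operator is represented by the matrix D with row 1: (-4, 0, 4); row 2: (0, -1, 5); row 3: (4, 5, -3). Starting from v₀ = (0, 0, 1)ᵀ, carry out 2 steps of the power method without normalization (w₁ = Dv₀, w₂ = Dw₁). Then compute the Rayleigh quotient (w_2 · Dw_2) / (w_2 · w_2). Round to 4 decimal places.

-8.7503

w1 = Dv₀ = (4, 5, -3)
w2 = Dw1 = (-28, -20, 50)
Dw2 = (312, 270, -362)
w2·Dw2 = (-28)·312 + (-20)·270 + 50·(-362) = -32236; w2·w2 = (-28)·(-28) + (-20)·(-20) + 50·50 = 3684
λ ≈ -32236/3684 = -8.7503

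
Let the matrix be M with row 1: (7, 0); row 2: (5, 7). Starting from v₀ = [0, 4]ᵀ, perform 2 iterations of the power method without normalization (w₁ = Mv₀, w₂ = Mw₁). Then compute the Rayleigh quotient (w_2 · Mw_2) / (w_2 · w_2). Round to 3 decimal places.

w1 = Mv₀ = (7·0 + 0·4; 5·0 + 7·4) = (0, 28)
w2 = Mw1 = (7·0 + 0·28; 5·0 + 7·28) = (0, 196)
Mw2 = (0, 1372)
w2·Mw2 = 0·0 + 196·1372 = 268912; w2·w2 = 0·0 + 196·196 = 38416
λ ≈ 268912/38416 = 7.000

7.000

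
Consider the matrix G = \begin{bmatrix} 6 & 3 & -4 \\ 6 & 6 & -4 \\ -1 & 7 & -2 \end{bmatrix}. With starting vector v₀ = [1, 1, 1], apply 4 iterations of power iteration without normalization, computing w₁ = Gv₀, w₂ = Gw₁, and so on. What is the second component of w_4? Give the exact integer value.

w1 = Gv₀ = (5, 8, 4)
w2 = Gw1 = (38, 62, 43)
w3 = Gw2 = (242, 428, 310)
w4 = Gw3 = (1496, 2780, 2134)
The requested component of w4 is 2780.

2780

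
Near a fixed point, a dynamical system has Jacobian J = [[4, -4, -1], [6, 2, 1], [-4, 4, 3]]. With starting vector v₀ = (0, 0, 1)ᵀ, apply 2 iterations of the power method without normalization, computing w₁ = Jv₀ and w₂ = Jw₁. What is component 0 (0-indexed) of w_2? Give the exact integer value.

w1 = Jv₀ = (4·0 + (-4)·0 + (-1)·1; 6·0 + 2·0 + 1·1; (-4)·0 + 4·0 + 3·1) = (-1, 1, 3)
w2 = Jw1 = (4·(-1) + (-4)·1 + (-1)·3; 6·(-1) + 2·1 + 1·3; (-4)·(-1) + 4·1 + 3·3) = (-11, -1, 17)
The requested component of w2 is -11.

-11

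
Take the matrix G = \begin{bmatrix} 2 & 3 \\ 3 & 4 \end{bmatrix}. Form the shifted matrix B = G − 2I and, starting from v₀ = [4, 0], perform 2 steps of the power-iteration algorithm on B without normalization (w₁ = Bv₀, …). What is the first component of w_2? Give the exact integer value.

B = G − 2I has rows (0, 3); (3, 2)
w1 = Bv₀ = (0·4 + 3·0; 3·4 + 2·0) = (0, 12)
w2 = Bw1 = (0·0 + 3·12; 3·0 + 2·12) = (36, 24)
Requested component of w2: 36

36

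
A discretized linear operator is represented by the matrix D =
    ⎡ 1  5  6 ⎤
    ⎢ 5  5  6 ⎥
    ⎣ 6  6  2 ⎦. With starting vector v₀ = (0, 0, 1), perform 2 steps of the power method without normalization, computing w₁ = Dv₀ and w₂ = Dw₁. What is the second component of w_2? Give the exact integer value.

w1 = Dv₀ = (6, 6, 2)
w2 = Dw1 = (48, 72, 76)
The requested component of w2 is 72.

72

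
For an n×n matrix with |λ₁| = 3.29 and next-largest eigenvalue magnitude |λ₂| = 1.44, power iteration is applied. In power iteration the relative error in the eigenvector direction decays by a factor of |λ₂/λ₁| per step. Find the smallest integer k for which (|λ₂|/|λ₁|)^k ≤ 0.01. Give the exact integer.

|λ₂/λ₁| = 1.44/3.29 = 0.43769
Need k ≥ ln(0.01) / ln(0.43769) = -4.6052 / -0.8262 ≈ 5.574
Smallest integer k satisfying the bound: 6

6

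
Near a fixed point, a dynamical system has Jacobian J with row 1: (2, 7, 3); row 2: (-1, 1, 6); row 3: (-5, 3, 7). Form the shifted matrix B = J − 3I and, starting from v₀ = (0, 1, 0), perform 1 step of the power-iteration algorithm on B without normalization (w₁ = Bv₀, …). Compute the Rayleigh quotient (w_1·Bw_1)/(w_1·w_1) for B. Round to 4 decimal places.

B = J − 3I has rows (-1, 7, 3); (-1, -2, 6); (-5, 3, 4)
w1 = Bv₀ = (7, -2, 3)
Bw1 = (-12, 15, -29)
w1·Bw1 = -201; w1·w1 = 62; μ ≈ -201/62 = -3.2419

-3.2419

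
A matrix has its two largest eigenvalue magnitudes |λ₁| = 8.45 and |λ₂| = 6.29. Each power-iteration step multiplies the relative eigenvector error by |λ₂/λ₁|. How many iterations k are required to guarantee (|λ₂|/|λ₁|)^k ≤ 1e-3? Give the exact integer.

|λ₂/λ₁| = 6.29/8.45 = 0.74438
Need k ≥ ln(1e-3) / ln(0.74438) = -6.9078 / -0.2952 ≈ 23.400
Smallest integer k satisfying the bound: 24

24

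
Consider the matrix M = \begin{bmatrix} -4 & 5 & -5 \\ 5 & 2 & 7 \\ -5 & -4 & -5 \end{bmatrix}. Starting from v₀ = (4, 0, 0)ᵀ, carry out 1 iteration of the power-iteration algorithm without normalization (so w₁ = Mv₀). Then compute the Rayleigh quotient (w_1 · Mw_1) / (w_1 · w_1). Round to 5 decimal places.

w1 = Mv₀ = ((-4)·4 + 5·0 + (-5)·0; 5·4 + 2·0 + 7·0; (-5)·4 + (-4)·0 + (-5)·0) = (-16, 20, -20)
Mw1 = (264, -180, 100)
w1·Mw1 = (-16)·264 + 20·(-180) + (-20)·100 = -9824; w1·w1 = (-16)·(-16) + 20·20 + (-20)·(-20) = 1056
λ ≈ -9824/1056 = -9.30303

-9.30303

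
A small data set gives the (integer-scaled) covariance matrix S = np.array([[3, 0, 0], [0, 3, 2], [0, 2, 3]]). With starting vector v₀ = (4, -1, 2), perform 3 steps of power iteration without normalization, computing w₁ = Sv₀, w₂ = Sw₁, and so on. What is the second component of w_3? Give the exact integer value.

61

w1 = Sv₀ = (3·4 + 0·(-1) + 0·2; 0·4 + 3·(-1) + 2·2; 0·4 + 2·(-1) + 3·2) = (12, 1, 4)
w2 = Sw1 = (3·12 + 0·1 + 0·4; 0·12 + 3·1 + 2·4; 0·12 + 2·1 + 3·4) = (36, 11, 14)
w3 = Sw2 = (108, 61, 64)
The requested component of w3 is 61.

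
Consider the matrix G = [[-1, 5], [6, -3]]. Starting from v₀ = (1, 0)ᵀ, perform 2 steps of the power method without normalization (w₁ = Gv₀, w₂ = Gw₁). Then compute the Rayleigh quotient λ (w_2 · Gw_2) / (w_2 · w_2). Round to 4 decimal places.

-7.0742

w1 = Gv₀ = ((-1)·1 + 5·0; 6·1 + (-3)·0) = (-1, 6)
w2 = Gw1 = ((-1)·(-1) + 5·6; 6·(-1) + (-3)·6) = (31, -24)
Gw2 = (-151, 258)
w2·Gw2 = 31·(-151) + (-24)·258 = -10873; w2·w2 = 31·31 + (-24)·(-24) = 1537
λ ≈ -10873/1537 = -7.0742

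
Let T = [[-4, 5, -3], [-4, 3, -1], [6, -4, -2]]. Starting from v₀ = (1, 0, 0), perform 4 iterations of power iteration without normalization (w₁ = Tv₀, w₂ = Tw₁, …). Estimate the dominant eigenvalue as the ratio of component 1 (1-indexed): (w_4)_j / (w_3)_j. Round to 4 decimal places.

w1 = Tv₀ = (-4, -4, 6)
w2 = Tw1 = (-22, -2, -20)
w3 = Tw2 = (138, 102, -84)
w4 = Tw3 = (210, -162, 588)
Ratio at component: 210 / 138 = 1.5217

λ ≈ 1.5217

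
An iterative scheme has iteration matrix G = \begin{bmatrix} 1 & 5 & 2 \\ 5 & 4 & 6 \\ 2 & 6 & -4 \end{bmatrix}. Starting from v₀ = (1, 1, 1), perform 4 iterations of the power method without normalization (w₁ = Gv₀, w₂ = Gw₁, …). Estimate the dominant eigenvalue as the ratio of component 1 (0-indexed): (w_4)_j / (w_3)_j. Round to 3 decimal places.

w1 = Gv₀ = (1·1 + 5·1 + 2·1; 5·1 + 4·1 + 6·1; 2·1 + 6·1 + (-4)·1) = (8, 15, 4)
w2 = Gw1 = (1·8 + 5·15 + 2·4; 5·8 + 4·15 + 6·4; 2·8 + 6·15 + (-4)·4) = (91, 124, 90)
w3 = Gw2 = (891, 1491, 566)
w4 = Gw3 = (9478, 13815, 8464)
Ratio at component: 13815 / 1491 = 9.266

λ ≈ 9.266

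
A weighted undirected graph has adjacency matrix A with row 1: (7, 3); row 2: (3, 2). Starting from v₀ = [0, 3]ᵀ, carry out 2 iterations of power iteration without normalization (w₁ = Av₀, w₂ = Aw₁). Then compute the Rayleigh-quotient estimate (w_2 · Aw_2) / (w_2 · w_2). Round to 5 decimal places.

λ ≈ 8.40423

w1 = Av₀ = (7·0 + 3·3; 3·0 + 2·3) = (9, 6)
w2 = Aw1 = (7·9 + 3·6; 3·9 + 2·6) = (81, 39)
Aw2 = (684, 321)
w2·Aw2 = 81·684 + 39·321 = 67923; w2·w2 = 81·81 + 39·39 = 8082
λ ≈ 67923/8082 = 8.40423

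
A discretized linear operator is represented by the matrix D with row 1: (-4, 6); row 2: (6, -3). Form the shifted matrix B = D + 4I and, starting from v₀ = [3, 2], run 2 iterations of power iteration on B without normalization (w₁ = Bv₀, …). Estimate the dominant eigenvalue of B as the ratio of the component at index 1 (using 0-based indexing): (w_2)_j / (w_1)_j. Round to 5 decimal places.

B = D + 4I has rows (0, 6); (6, 1)
w1 = Bv₀ = (12, 20)
w2 = Bw1 = (120, 92)
Ratio: 92/20 = 4.60000

4.60000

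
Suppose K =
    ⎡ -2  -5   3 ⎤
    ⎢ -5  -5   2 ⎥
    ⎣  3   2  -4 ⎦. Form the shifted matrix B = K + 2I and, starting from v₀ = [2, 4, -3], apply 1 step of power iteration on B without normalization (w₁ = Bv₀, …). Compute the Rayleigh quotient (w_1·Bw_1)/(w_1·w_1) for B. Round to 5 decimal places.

μ ≈ -8.39111

B = K + 2I has rows (0, -5, 3); (-5, -3, 2); (3, 2, -2)
w1 = Bv₀ = (0·2 + (-5)·4 + 3·(-3); (-5)·2 + (-3)·4 + 2·(-3); 3·2 + 2·4 + (-2)·(-3)) = (-29, -28, 20)
Bw1 = (200, 269, -183)
w1·Bw1 = -16992; w1·w1 = 2025; μ ≈ -16992/2025 = -8.39111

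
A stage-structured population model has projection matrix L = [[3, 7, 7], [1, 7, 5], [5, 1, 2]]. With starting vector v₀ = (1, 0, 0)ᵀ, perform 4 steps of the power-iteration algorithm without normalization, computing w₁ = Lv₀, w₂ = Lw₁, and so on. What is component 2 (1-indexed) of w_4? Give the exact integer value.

w1 = Lv₀ = (3·1 + 7·0 + 7·0; 1·1 + 7·0 + 5·0; 5·1 + 1·0 + 2·0) = (3, 1, 5)
w2 = Lw1 = (3·3 + 7·1 + 7·5; 1·3 + 7·1 + 5·5; 5·3 + 1·1 + 2·5) = (51, 35, 26)
w3 = Lw2 = (580, 426, 342)
w4 = Lw3 = (7116, 5272, 4010)
The requested component of w4 is 5272.

5272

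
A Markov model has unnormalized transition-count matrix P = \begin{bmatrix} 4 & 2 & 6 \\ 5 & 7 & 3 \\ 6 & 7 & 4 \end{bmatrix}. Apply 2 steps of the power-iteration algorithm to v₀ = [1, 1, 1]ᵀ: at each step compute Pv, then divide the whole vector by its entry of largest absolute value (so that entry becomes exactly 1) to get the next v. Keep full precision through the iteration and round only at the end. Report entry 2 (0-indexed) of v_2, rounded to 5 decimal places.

1.00000

Pv0 = (12.000000, 15.000000, 17.000000); divide by 17.000000 → v1 = (0.705882, 0.882353, 1.000000)
Pv1 = (10.588235, 12.705882, 14.411765); divide by 14.411765 → v2 = (0.734694, 0.881633, 1.000000)
Requested entry of v2: 245/245 = 1.00000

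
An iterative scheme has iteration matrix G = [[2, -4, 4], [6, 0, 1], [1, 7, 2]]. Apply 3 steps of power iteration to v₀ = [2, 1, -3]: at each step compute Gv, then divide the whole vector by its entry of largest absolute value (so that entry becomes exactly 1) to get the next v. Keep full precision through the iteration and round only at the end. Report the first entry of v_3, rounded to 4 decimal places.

Gv0 = (-12.00000, 9.00000, 3.00000); divide by -12.00000 → v1 = (1.00000, -0.75000, -0.25000)
Gv1 = (4.00000, 5.75000, -4.75000); divide by 5.75000 → v2 = (0.69565, 1.00000, -0.82609)
Gv2 = (-5.91304, 3.34783, 6.04348); divide by 6.04348 → v3 = (-0.97842, 0.55396, 1.00000)
Requested entry of v3: 408/-417 = -0.9784

-0.9784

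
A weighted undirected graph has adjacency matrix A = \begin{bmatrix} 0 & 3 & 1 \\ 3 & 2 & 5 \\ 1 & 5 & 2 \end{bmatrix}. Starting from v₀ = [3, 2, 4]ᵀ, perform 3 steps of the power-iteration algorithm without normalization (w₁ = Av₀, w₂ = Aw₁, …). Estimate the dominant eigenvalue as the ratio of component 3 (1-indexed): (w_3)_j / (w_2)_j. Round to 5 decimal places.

w1 = Av₀ = (10, 33, 21)
w2 = Aw1 = (120, 201, 217)
w3 = Aw2 = (820, 1847, 1559)
Ratio at component: 1559 / 217 = 7.18433

7.18433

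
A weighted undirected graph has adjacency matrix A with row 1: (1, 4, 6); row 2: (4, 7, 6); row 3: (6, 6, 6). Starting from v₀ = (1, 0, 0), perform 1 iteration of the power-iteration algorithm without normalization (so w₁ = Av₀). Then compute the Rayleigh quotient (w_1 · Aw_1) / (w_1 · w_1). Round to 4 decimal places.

λ ≈ 13.6038

w1 = Av₀ = (1, 4, 6)
Aw1 = (53, 68, 66)
w1·Aw1 = 1·53 + 4·68 + 6·66 = 721; w1·w1 = 1·1 + 4·4 + 6·6 = 53
λ ≈ 721/53 = 13.6038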